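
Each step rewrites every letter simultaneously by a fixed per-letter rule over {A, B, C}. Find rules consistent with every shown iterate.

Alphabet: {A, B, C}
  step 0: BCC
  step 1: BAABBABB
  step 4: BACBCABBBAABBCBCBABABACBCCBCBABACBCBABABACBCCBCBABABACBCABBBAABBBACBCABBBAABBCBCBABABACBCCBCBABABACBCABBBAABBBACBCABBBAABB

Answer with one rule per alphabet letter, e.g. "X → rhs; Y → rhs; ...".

A->CBC, B->BA, C->ABB

  step 0 ⇒ step 1: BCC ⇒ BA·ABB·ABB
    B ↦ BA
    C ↦ ABB
    A ↦ CBC  (constrained at step 1)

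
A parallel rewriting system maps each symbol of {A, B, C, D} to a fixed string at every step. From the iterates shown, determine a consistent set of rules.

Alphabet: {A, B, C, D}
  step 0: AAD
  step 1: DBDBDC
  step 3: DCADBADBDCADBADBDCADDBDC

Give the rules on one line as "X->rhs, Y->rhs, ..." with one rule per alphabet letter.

A->DB, B->BA, C->AD, D->DC

  step 0 ⇒ step 1: AAD ⇒ DB·DB·DC
    A ↦ DB
    D ↦ DC
    B ↦ BA  (constrained at step 1)
    C ↦ AD  (constrained at step 1)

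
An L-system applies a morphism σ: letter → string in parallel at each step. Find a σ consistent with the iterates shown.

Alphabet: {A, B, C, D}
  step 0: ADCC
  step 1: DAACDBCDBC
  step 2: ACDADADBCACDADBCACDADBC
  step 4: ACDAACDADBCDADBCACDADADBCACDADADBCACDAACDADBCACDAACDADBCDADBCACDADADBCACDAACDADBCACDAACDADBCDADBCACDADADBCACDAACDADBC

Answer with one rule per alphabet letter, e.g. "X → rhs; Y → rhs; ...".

A->DA, B->DA, C->DBC, D->AC

  step 1 ⇒ step 2: DAACDBCDBC ⇒ AC·DA·DA·DBC·AC·DA·DBC·AC·DA·DBC
    A ↦ DA
    B ↦ DA
    C ↦ DBC
    D ↦ AC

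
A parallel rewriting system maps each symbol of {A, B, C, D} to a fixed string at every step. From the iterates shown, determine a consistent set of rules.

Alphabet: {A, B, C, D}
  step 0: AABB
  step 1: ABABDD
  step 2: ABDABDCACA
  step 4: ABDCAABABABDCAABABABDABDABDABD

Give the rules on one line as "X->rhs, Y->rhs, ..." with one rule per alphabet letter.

A->AB, B->D, C->AB, D->CA

  step 1 ⇒ step 2: ABABDD ⇒ AB·D·AB·D·CA·CA
    A ↦ AB
    B ↦ D
    D ↦ CA
    C ↦ AB  (constrained at step 2)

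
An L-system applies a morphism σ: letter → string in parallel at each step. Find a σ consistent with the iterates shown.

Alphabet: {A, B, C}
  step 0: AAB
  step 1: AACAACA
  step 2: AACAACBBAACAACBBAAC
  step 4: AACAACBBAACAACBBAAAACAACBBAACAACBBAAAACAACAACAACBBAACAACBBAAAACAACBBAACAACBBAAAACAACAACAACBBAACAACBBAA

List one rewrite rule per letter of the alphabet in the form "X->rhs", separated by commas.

  step 1 ⇒ step 2: AACAACA ⇒ AAC·AAC·BB·AAC·AAC·BB·AAC
    A ↦ AAC
    C ↦ BB
  step 0 ⇒ step 1: AAB ⇒ AAC·AAC·A
    B ↦ A

A->AAC, B->A, C->BB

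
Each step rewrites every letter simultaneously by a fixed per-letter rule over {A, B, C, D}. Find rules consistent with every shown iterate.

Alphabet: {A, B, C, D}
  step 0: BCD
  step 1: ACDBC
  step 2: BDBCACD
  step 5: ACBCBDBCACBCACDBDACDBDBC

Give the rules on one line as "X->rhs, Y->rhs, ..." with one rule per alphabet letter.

  step 1 ⇒ step 2: ACDBC ⇒ B·D·BC·AC·D
    A ↦ B
    B ↦ AC
    C ↦ D
    D ↦ BC

A->B, B->AC, C->D, D->BC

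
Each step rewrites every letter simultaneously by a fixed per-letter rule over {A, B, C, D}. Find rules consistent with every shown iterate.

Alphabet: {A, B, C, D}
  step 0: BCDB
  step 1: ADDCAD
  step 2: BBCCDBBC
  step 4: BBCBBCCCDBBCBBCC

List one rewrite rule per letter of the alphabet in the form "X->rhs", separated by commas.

  step 1 ⇒ step 2: ADDCAD ⇒ BB·C·C·D·BB·C
    A ↦ BB
    C ↦ D
    D ↦ C
  step 0 ⇒ step 1: BCDB ⇒ AD·D·C·AD
    B ↦ AD

A->BB, B->AD, C->D, D->C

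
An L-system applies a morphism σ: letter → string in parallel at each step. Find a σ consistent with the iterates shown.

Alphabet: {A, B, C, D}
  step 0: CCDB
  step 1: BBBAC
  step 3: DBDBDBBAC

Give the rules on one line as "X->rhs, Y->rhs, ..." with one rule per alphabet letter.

A->D, B->AC, C->B, D->B

  step 0 ⇒ step 1: CCDB ⇒ B·B·B·AC
    B ↦ AC
    C ↦ B
    D ↦ B
    A ↦ D  (constrained at step 1)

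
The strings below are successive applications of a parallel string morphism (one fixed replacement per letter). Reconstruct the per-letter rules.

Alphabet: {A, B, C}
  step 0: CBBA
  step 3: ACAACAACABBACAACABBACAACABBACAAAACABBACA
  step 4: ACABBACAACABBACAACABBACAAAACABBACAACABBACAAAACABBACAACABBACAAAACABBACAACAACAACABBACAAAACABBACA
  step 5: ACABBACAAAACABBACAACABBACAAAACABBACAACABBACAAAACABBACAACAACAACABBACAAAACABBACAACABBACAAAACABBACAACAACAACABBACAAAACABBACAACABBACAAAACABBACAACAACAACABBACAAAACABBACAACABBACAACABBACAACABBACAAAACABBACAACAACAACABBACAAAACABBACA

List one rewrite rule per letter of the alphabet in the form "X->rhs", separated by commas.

  step 4 ⇒ step 5: ACABBACAACABBACAACABBACAAAACABBACAACABBACAAAACABBACAACABBACAAAACABBACAACAACAACABBACAAAACABBACA ⇒ ACA·BB·ACA·A·A·ACA·BB·ACA·ACA·BB·ACA·A·A·ACA·BB·ACA·ACA·BB·ACA·A·A·ACA·BB·ACA·ACA·ACA·ACA·BB·ACA·A·A·ACA·BB·ACA·ACA·BB·ACA·A·A·ACA·BB·ACA·ACA·ACA·ACA·BB·ACA·A·A·ACA·BB·ACA·ACA·BB·ACA·A·A·ACA·BB·ACA·ACA·ACA·ACA·BB·ACA·A·A·ACA·BB·ACA·ACA·BB·ACA·ACA·BB·ACA·ACA·BB·ACA·A·A·ACA·BB·ACA·ACA·ACA·ACA·BB·ACA·A·A·ACA·BB·ACA
    A ↦ ACA
    B ↦ A
    C ↦ BB

A->ACA, B->A, C->BB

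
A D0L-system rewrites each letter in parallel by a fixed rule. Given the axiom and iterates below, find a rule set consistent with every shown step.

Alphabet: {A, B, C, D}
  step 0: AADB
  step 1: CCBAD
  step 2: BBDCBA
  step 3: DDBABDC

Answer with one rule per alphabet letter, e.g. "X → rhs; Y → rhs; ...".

A->C, B->D, C->B, D->BA

  step 2 ⇒ step 3: BBDCBA ⇒ D·D·BA·B·D·C
    A ↦ C
    B ↦ D
    C ↦ B
    D ↦ BA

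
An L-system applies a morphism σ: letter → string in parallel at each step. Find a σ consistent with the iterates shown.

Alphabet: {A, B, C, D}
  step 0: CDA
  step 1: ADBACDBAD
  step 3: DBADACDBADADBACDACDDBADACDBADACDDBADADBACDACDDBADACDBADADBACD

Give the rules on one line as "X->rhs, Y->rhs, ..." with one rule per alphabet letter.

A->BAD, B->D, C->ADB, D->ACD

  step 0 ⇒ step 1: CDA ⇒ ADB·ACD·BAD
    A ↦ BAD
    C ↦ ADB
    D ↦ ACD
    B ↦ D  (constrained at step 1)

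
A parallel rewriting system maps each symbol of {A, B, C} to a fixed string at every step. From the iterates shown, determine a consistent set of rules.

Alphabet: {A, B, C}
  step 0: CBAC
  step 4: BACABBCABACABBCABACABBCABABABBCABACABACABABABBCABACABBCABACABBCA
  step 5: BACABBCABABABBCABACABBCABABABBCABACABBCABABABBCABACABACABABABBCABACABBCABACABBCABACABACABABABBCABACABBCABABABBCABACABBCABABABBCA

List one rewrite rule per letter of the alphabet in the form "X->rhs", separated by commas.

  step 4 ⇒ step 5: BACABBCABACABBCABACABBCABABABBCABACABACABABABBCABACABBCABACABBCA ⇒ BA·CA·BB·CA·BA·BA·BB·CA·BA·CA·BB·CA·BA·BA·BB·CA·BA·CA·BB·CA·BA·BA·BB·CA·BA·CA·BA·CA·BA·BA·BB·CA·BA·CA·BB·CA·BA·CA·BB·CA·BA·CA·BA·CA·BA·BA·BB·CA·BA·CA·BB·CA·BA·BA·BB·CA·BA·CA·BB·CA·BA·BA·BB·CA
    A ↦ CA
    B ↦ BA
    C ↦ BB

A->CA, B->BA, C->BB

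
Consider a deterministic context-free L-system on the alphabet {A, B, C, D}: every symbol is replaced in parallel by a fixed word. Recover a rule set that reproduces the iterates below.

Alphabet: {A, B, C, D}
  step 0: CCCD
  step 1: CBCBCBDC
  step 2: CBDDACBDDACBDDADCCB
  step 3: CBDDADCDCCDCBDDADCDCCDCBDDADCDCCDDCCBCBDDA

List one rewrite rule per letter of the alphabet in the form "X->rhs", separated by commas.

  step 2 ⇒ step 3: CBDDACBDDACBDDADCCB ⇒ CB·DDA·DC·DC·CD·CB·DDA·DC·DC·CD·CB·DDA·DC·DC·CD·DC·CB·CB·DDA
    A ↦ CD
    B ↦ DDA
    C ↦ CB
    D ↦ DC

A->CD, B->DDA, C->CB, D->DC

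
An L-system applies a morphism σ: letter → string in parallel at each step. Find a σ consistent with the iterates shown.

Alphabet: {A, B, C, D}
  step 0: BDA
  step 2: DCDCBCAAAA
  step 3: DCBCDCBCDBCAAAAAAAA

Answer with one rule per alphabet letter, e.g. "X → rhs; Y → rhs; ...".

  step 2 ⇒ step 3: DCDCBCAAAA ⇒ DC·BC·DC·BC·D·BC·AA·AA·AA·AA
    A ↦ AA
    B ↦ D
    C ↦ BC
    D ↦ DC

A->AA, B->D, C->BC, D->DC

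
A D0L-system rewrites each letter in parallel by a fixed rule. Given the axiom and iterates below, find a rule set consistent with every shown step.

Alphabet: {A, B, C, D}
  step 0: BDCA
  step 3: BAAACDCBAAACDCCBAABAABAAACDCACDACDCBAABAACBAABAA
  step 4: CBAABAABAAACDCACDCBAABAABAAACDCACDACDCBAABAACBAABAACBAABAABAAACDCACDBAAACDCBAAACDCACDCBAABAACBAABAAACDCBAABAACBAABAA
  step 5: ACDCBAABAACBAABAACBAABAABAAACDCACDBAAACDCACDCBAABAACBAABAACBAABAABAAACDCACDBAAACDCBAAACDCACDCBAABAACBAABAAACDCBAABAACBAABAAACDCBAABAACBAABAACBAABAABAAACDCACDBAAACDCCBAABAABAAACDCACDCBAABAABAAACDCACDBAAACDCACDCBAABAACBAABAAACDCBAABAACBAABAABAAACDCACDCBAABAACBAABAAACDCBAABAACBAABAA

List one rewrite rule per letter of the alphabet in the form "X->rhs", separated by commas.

A->BAA, B->C, C->ACD, D->C

  step 4 ⇒ step 5: CBAABAABAAACDCACDCBAABAABAAACDCACDACDCBAABAACBAABAACBAABAABAAACDCACDBAAACDCBAAACDCACDCBAABAACBAABAAACDCBAABAACBAABAA ⇒ ACD·C·BAA·BAA·C·BAA·BAA·C·BAA·BAA·BAA·ACD·C·ACD·BAA·ACD·C·ACD·C·BAA·BAA·C·BAA·BAA·C·BAA·BAA·BAA·ACD·C·ACD·BAA·ACD·C·BAA·ACD·C·ACD·C·BAA·BAA·C·BAA·BAA·ACD·C·BAA·BAA·C·BAA·BAA·ACD·C·BAA·BAA·C·BAA·BAA·C·BAA·BAA·BAA·ACD·C·ACD·BAA·ACD·C·C·BAA·BAA·BAA·ACD·C·ACD·C·BAA·BAA·BAA·ACD·C·ACD·BAA·ACD·C·ACD·C·BAA·BAA·C·BAA·BAA·ACD·C·BAA·BAA·C·BAA·BAA·BAA·ACD·C·ACD·C·BAA·BAA·C·BAA·BAA·ACD·C·BAA·BAA·C·BAA·BAA
    A ↦ BAA
    B ↦ C
    C ↦ ACD
    D ↦ C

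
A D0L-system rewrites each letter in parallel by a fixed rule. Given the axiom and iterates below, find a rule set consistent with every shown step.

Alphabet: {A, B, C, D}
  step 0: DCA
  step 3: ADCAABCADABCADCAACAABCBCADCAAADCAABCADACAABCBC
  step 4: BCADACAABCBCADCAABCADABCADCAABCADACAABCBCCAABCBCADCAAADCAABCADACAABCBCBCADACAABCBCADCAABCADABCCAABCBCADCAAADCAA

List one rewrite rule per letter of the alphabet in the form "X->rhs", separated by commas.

A->BC, B->AD, C->CAA, D->ADA

  step 3 ⇒ step 4: ADCAABCADABCADCAACAABCBCADCAAADCAABCADACAABCBC ⇒ BC·ADA·CAA·BC·BC·AD·CAA·BC·ADA·BC·AD·CAA·BC·ADA·CAA·BC·BC·CAA·BC·BC·AD·CAA·AD·CAA·BC·ADA·CAA·BC·BC·BC·ADA·CAA·BC·BC·AD·CAA·BC·ADA·BC·CAA·BC·BC·AD·CAA·AD·CAA
    A ↦ BC
    B ↦ AD
    C ↦ CAA
    D ↦ ADA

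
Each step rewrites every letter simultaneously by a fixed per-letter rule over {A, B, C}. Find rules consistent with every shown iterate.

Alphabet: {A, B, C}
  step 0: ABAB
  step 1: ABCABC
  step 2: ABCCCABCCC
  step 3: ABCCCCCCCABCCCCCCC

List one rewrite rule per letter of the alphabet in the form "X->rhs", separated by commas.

  step 2 ⇒ step 3: ABCCCABCCC ⇒ AB·C·CC·CC·CC·AB·C·CC·CC·CC
    A ↦ AB
    B ↦ C
    C ↦ CC

A->AB, B->C, C->CC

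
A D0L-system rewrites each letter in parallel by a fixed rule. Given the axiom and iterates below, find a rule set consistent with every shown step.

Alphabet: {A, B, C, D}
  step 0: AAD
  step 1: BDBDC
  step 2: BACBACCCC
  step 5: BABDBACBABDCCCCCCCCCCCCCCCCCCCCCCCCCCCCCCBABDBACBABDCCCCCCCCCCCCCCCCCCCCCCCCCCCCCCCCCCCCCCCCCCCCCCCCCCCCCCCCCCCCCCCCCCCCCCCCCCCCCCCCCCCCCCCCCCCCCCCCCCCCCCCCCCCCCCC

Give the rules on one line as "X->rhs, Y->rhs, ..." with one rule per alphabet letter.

A->BD, B->BA, C->CCC, D->C

  step 1 ⇒ step 2: BDBDC ⇒ BA·C·BA·C·CCC
    B ↦ BA
    C ↦ CCC
    D ↦ C
  step 0 ⇒ step 1: AAD ⇒ BD·BD·C
    A ↦ BD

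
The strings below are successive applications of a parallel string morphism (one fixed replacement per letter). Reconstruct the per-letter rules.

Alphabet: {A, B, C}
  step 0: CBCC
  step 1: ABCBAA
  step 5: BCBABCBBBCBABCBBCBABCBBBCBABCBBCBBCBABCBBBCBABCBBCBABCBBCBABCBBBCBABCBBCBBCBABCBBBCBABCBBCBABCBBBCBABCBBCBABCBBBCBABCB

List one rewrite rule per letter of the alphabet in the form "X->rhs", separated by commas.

A->B, B->BCB, C->A

  step 0 ⇒ step 1: CBCC ⇒ A·BCB·A·A
    B ↦ BCB
    C ↦ A
    A ↦ B  (constrained at step 1)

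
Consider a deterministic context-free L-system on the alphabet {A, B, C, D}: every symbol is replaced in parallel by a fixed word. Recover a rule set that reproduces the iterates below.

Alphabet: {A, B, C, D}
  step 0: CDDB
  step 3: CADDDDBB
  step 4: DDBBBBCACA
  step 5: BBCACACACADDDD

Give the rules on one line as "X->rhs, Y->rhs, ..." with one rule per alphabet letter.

  step 4 ⇒ step 5: DDBBBBCACA ⇒ B·B·CA·CA·CA·CA·D·D·D·D
    A ↦ D
    B ↦ CA
    C ↦ D
    D ↦ B

A->D, B->CA, C->D, D->B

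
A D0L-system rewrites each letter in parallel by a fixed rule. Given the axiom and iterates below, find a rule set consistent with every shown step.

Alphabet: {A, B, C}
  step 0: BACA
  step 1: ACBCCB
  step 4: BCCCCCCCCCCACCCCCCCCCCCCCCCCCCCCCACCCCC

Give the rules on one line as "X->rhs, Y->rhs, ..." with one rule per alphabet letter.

  step 0 ⇒ step 1: BACA ⇒ AC·B·CC·B
    A ↦ B
    B ↦ AC
    C ↦ CC

A->B, B->AC, C->CC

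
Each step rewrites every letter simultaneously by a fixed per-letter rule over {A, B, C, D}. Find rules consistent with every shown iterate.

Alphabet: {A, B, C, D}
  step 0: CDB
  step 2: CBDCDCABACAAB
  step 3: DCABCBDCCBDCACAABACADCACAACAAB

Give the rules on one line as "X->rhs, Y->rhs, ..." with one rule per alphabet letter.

  step 2 ⇒ step 3: CBDCDCABACAAB ⇒ DC·AB·CB·DC·CB·DC·ACA·AB·ACA·DC·ACA·ACA·AB
    A ↦ ACA
    B ↦ AB
    C ↦ DC
    D ↦ CB

A->ACA, B->AB, C->DC, D->CB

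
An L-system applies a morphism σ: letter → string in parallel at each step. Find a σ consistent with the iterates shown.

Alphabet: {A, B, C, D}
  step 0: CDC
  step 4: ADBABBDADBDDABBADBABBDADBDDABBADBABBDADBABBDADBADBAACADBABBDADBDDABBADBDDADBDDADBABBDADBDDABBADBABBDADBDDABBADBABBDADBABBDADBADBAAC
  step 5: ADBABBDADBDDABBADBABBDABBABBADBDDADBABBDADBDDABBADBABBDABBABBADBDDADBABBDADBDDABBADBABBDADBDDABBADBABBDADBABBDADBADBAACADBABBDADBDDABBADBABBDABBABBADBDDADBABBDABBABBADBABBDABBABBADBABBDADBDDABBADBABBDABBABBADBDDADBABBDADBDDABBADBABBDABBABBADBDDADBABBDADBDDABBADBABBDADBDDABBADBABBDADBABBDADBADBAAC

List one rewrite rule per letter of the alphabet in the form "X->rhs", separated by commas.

A->ADB, B->D, C->AAC, D->ABB

  step 4 ⇒ step 5: ADBABBDADBDDABBADBABBDADBDDABBADBABBDADBABBDADBADBAACADBABBDADBDDABBADBDDADBDDADBABBDADBDDABBADBABBDADBDDABBADBABBDADBABBDADBADBAAC ⇒ ADB·ABB·D·ADB·D·D·ABB·ADB·ABB·D·ABB·ABB·ADB·D·D·ADB·ABB·D·ADB·D·D·ABB·ADB·ABB·D·ABB·ABB·ADB·D·D·ADB·ABB·D·ADB·D·D·ABB·ADB·ABB·D·ADB·D·D·ABB·ADB·ABB·D·ADB·ABB·D·ADB·ADB·AAC·ADB·ABB·D·ADB·D·D·ABB·ADB·ABB·D·ABB·ABB·ADB·D·D·ADB·ABB·D·ABB·ABB·ADB·ABB·D·ABB·ABB·ADB·ABB·D·ADB·D·D·ABB·ADB·ABB·D·ABB·ABB·ADB·D·D·ADB·ABB·D·ADB·D·D·ABB·ADB·ABB·D·ABB·ABB·ADB·D·D·ADB·ABB·D·ADB·D·D·ABB·ADB·ABB·D·ADB·D·D·ABB·ADB·ABB·D·ADB·ABB·D·ADB·ADB·AAC
    A ↦ ADB
    B ↦ D
    C ↦ AAC
    D ↦ ABB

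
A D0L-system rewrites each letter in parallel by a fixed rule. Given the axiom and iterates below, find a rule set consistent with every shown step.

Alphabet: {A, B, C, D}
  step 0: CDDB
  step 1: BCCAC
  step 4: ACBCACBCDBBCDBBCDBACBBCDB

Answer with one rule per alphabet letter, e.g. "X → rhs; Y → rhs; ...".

A->BCD, B->AC, C->B, D->C

  step 0 ⇒ step 1: CDDB ⇒ B·C·C·AC
    B ↦ AC
    C ↦ B
    D ↦ C
    A ↦ BCD  (constrained at step 1)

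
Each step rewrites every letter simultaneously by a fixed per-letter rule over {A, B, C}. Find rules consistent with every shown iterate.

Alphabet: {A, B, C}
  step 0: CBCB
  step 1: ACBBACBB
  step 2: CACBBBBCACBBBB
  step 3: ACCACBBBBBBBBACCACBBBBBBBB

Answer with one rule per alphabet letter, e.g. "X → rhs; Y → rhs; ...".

A->C, B->BB, C->AC

  step 2 ⇒ step 3: CACBBBBCACBBBB ⇒ AC·C·AC·BB·BB·BB·BB·AC·C·AC·BB·BB·BB·BB
    A ↦ C
    B ↦ BB
    C ↦ AC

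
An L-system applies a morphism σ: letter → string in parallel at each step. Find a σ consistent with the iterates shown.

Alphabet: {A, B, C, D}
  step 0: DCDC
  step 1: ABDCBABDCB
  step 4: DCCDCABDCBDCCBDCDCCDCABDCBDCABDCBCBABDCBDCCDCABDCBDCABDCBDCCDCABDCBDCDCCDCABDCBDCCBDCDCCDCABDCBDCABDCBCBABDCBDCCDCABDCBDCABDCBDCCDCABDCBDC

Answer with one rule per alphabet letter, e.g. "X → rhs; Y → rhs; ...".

A->DCC, B->DC, C->CB, D->ABD

  step 0 ⇒ step 1: DCDC ⇒ ABD·CB·ABD·CB
    C ↦ CB
    D ↦ ABD
    A ↦ DCC  (constrained at step 1)
    B ↦ DC  (constrained at step 1)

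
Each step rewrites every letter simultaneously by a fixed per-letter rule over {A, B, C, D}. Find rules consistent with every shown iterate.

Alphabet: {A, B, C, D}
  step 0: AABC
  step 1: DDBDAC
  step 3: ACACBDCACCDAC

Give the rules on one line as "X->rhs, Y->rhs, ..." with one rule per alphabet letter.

  step 0 ⇒ step 1: AABC ⇒ D·D·BD·AC
    A ↦ D
    B ↦ BD
    C ↦ AC
    D ↦ C  (constrained at step 1)

A->D, B->BD, C->AC, D->C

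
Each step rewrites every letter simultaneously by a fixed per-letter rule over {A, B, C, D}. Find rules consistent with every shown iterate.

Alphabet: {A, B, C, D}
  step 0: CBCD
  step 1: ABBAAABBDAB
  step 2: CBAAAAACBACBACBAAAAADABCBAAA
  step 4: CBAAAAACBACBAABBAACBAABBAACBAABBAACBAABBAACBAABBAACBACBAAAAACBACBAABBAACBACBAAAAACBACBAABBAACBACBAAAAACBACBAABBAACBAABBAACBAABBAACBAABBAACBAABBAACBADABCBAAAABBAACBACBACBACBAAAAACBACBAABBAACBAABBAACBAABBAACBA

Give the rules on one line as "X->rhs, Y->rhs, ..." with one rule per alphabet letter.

  step 1 ⇒ step 2: ABBAAABBDAB ⇒ CBA·AA·AA·CBA·CBA·CBA·AA·AA·DAB·CBA·AA
    A ↦ CBA
    B ↦ AA
    D ↦ DAB
  step 0 ⇒ step 1: CBCD ⇒ ABB·AA·ABB·DAB
    C ↦ ABB

A->CBA, B->AA, C->ABB, D->DAB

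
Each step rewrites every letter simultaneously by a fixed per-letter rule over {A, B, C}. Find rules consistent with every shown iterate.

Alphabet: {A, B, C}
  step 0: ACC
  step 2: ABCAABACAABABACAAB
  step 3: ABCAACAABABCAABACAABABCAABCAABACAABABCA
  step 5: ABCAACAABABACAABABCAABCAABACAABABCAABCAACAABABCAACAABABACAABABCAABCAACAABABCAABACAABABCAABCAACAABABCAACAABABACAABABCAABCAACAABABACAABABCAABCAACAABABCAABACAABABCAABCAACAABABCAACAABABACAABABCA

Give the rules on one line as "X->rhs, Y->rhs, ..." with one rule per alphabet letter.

A->AB, B->CA, C->ACA

  step 2 ⇒ step 3: ABCAABACAABABACAAB ⇒ AB·CA·ACA·AB·AB·CA·AB·ACA·AB·AB·CA·AB·CA·AB·ACA·AB·AB·CA
    A ↦ AB
    B ↦ CA
    C ↦ ACA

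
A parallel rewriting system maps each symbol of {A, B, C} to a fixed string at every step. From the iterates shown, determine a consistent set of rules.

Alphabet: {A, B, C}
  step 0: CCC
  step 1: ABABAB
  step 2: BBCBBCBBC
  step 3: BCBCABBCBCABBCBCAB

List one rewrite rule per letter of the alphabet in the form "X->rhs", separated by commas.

  step 2 ⇒ step 3: BBCBBCBBC ⇒ BC·BC·AB·BC·BC·AB·BC·BC·AB
    B ↦ BC
    C ↦ AB
  step 1 ⇒ step 2: ABABAB ⇒ B·BC·B·BC·B·BC
    A ↦ B

A->B, B->BC, C->AB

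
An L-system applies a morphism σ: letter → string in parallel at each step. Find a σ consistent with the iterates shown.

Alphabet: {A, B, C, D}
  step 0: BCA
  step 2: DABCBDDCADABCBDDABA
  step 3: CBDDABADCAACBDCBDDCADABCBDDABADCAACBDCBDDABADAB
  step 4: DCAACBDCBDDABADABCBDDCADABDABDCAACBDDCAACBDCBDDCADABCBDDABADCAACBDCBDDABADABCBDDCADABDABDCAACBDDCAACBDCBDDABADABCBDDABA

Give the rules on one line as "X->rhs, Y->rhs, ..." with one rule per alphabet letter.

A->DAB, B->A, C->DCA, D->CBD

  step 3 ⇒ step 4: CBDDABADCAACBDCBDDCADABCBDDABADCAACBDCBDDABADAB ⇒ DCA·A·CBD·CBD·DAB·A·DAB·CBD·DCA·DAB·DAB·DCA·A·CBD·DCA·A·CBD·CBD·DCA·DAB·CBD·DAB·A·DCA·A·CBD·CBD·DAB·A·DAB·CBD·DCA·DAB·DAB·DCA·A·CBD·DCA·A·CBD·CBD·DAB·A·DAB·CBD·DAB·A
    A ↦ DAB
    B ↦ A
    C ↦ DCA
    D ↦ CBD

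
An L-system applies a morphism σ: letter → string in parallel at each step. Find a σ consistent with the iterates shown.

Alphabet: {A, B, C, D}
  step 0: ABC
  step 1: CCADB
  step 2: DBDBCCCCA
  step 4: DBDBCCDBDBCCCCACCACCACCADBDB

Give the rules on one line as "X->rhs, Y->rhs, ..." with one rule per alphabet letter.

A->CC, B->A, C->DB, D->CC

  step 1 ⇒ step 2: CCADB ⇒ DB·DB·CC·CC·A
    A ↦ CC
    B ↦ A
    C ↦ DB
    D ↦ CC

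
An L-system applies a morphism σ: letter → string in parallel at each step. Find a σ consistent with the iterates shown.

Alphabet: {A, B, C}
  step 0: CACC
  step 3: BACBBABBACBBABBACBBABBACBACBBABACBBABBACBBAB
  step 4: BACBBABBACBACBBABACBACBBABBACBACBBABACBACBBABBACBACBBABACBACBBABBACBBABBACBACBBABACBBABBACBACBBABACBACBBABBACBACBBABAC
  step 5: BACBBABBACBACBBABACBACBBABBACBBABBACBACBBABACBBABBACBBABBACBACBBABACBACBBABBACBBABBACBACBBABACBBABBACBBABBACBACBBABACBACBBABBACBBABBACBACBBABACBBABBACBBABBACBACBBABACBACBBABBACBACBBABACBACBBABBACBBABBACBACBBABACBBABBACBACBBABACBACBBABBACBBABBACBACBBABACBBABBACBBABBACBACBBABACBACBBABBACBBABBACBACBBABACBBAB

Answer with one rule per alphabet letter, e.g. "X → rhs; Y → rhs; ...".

A->BBA, B->BAC, C->B

  step 4 ⇒ step 5: BACBBABBACBACBBABACBACBBABBACBACBBABACBACBBABBACBACBBABACBACBBABBACBBABBACBACBBABACBBABBACBACBBABACBACBBABBACBACBBABAC ⇒ BAC·BBA·B·BAC·BAC·BBA·BAC·BAC·BBA·B·BAC·BBA·B·BAC·BAC·BBA·BAC·BBA·B·BAC·BBA·B·BAC·BAC·BBA·BAC·BAC·BBA·B·BAC·BBA·B·BAC·BAC·BBA·BAC·BBA·B·BAC·BBA·B·BAC·BAC·BBA·BAC·BAC·BBA·B·BAC·BBA·B·BAC·BAC·BBA·BAC·BBA·B·BAC·BBA·B·BAC·BAC·BBA·BAC·BAC·BBA·B·BAC·BAC·BBA·BAC·BAC·BBA·B·BAC·BBA·B·BAC·BAC·BBA·BAC·BBA·B·BAC·BAC·BBA·BAC·BAC·BBA·B·BAC·BBA·B·BAC·BAC·BBA·BAC·BBA·B·BAC·BBA·B·BAC·BAC·BBA·BAC·BAC·BBA·B·BAC·BBA·B·BAC·BAC·BBA·BAC·BBA·B
    A ↦ BBA
    B ↦ BAC
    C ↦ B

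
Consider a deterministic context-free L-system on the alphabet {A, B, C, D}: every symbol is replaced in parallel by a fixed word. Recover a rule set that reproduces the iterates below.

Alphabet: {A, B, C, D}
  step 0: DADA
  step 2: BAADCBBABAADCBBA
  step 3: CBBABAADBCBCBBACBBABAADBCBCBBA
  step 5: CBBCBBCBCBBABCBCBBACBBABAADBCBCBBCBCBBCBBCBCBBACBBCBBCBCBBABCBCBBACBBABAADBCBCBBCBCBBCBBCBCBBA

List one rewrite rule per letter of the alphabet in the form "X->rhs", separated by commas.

A->BA, B->CB, C->B, D->AD

  step 2 ⇒ step 3: BAADCBBABAADCBBA ⇒ CB·BA·BA·AD·B·CB·CB·BA·CB·BA·BA·AD·B·CB·CB·BA
    A ↦ BA
    B ↦ CB
    C ↦ B
    D ↦ AD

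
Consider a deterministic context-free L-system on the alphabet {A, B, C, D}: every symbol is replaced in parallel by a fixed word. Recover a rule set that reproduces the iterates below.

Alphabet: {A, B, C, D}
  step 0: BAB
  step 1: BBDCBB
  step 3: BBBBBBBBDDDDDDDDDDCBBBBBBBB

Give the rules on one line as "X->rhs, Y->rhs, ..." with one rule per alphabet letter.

A->DC, B->BB, C->A, D->DDD

  step 0 ⇒ step 1: BAB ⇒ BB·DC·BB
    A ↦ DC
    B ↦ BB
    C ↦ A  (constrained at step 1)
    D ↦ DDD  (constrained at step 1)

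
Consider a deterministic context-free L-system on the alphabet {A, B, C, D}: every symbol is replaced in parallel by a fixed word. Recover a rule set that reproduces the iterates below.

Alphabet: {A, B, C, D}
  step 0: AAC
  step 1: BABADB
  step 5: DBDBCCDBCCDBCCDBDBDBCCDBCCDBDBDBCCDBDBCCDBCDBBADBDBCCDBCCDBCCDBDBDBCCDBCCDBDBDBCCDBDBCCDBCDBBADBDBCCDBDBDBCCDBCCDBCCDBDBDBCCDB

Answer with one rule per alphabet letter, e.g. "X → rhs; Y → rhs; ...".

A->BA, B->CDB, C->DB, D->C

  step 0 ⇒ step 1: AAC ⇒ BA·BA·DB
    A ↦ BA
    C ↦ DB
    B ↦ CDB  (constrained at step 1)
    D ↦ C  (constrained at step 1)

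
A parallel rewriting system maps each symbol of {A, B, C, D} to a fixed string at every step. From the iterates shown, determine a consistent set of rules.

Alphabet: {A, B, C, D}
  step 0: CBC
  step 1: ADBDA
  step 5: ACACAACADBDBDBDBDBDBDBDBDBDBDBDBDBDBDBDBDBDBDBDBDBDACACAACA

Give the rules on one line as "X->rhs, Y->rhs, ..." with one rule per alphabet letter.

  step 0 ⇒ step 1: CBC ⇒ A·DBD·A
    B ↦ DBD
    C ↦ A
    A ↦ CA  (constrained at step 1)
    D ↦ B  (constrained at step 1)

A->CA, B->DBD, C->A, D->B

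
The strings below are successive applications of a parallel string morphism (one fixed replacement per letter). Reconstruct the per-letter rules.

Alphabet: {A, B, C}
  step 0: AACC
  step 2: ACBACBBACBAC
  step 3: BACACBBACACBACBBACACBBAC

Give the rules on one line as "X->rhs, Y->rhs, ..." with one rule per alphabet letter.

  step 2 ⇒ step 3: ACBACBBACBAC ⇒ B·AC·ACB·B·AC·ACB·ACB·B·AC·ACB·B·AC
    A ↦ B
    B ↦ ACB
    C ↦ AC

A->B, B->ACB, C->AC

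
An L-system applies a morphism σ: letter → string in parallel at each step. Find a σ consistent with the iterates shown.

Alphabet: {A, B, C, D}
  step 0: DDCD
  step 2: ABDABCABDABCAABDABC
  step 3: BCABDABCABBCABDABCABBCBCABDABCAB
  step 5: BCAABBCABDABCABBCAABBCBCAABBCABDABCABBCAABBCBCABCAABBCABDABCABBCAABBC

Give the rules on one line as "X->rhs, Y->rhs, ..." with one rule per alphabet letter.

  step 2 ⇒ step 3: ABDABCABDABCAABDABC ⇒ BC·A·BDA·BC·A·B·BC·A·BDA·BC·A·B·BC·BC·A·BDA·BC·A·B
    A ↦ BC
    B ↦ A
    C ↦ B
    D ↦ BDA

A->BC, B->A, C->B, D->BDA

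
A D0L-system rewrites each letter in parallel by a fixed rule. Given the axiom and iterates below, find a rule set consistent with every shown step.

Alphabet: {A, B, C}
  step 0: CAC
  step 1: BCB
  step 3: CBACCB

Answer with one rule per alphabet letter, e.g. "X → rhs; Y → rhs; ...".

A->C, B->AC, C->B

  step 0 ⇒ step 1: CAC ⇒ B·C·B
    A ↦ C
    C ↦ B
    B ↦ AC  (constrained at step 1)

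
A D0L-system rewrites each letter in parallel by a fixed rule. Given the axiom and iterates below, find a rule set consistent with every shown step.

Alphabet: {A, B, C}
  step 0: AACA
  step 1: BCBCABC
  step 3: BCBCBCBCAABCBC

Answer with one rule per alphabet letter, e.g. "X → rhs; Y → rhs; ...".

A->BC, B->A, C->A

  step 0 ⇒ step 1: AACA ⇒ BC·BC·A·BC
    A ↦ BC
    C ↦ A
    B ↦ A  (constrained at step 1)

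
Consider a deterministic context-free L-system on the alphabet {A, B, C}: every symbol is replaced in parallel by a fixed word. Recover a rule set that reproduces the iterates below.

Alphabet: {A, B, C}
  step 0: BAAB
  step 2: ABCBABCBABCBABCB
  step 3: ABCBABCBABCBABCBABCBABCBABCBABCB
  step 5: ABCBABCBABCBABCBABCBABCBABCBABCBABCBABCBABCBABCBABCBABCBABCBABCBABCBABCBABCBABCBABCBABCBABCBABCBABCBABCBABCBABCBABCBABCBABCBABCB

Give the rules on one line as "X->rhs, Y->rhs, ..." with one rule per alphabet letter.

  step 2 ⇒ step 3: ABCBABCBABCBABCB ⇒ AB·CB·AB·CB·AB·CB·AB·CB·AB·CB·AB·CB·AB·CB·AB·CB
    A ↦ AB
    B ↦ CB
    C ↦ AB

A->AB, B->CB, C->AB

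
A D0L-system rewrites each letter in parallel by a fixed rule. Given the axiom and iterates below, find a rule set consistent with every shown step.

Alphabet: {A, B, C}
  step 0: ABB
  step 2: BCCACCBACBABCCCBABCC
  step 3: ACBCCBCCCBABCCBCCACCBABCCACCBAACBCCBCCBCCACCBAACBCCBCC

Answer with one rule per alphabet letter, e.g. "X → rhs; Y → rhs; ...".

A->CBA, B->AC, C->BCC

  step 2 ⇒ step 3: BCCACCBACBABCCCBABCC ⇒ AC·BCC·BCC·CBA·BCC·BCC·AC·CBA·BCC·AC·CBA·AC·BCC·BCC·BCC·AC·CBA·AC·BCC·BCC
    A ↦ CBA
    B ↦ AC
    C ↦ BCC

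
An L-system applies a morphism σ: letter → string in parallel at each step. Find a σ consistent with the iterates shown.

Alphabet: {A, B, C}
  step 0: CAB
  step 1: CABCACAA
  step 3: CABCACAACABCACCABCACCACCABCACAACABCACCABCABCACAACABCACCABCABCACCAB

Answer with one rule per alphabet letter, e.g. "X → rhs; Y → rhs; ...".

  step 0 ⇒ step 1: CAB ⇒ CAB·CAC·AA
    A ↦ CAC
    B ↦ AA
    C ↦ CAB

A->CAC, B->AA, C->CAB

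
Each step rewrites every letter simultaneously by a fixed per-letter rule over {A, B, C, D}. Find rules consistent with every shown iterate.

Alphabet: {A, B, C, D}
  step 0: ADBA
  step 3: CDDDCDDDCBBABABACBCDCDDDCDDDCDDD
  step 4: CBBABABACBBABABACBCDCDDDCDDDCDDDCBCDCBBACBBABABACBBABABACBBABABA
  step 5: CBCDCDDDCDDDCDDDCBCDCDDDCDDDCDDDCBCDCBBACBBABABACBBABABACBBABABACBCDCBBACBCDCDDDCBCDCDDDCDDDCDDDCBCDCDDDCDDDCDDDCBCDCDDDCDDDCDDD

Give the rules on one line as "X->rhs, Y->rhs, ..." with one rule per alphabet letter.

A->DD, B->CD, C->CB, D->BA

  step 4 ⇒ step 5: CBBABABACBBABABACBCDCDDDCDDDCDDDCBCDCBBACBBABABACBBABABACBBABABA ⇒ CB·CD·CD·DD·CD·DD·CD·DD·CB·CD·CD·DD·CD·DD·CD·DD·CB·CD·CB·BA·CB·BA·BA·BA·CB·BA·BA·BA·CB·BA·BA·BA·CB·CD·CB·BA·CB·CD·CD·DD·CB·CD·CD·DD·CD·DD·CD·DD·CB·CD·CD·DD·CD·DD·CD·DD·CB·CD·CD·DD·CD·DD·CD·DD
    A ↦ DD
    B ↦ CD
    C ↦ CB
    D ↦ BA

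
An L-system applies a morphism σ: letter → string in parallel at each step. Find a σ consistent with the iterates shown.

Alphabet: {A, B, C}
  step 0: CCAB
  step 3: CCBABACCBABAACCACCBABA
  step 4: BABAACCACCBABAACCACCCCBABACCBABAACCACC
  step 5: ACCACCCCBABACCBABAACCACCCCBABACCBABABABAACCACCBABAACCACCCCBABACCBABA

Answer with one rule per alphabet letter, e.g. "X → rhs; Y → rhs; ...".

A->CC, B->A, C->BA

  step 4 ⇒ step 5: BABAACCACCBABAACCACCCCBABACCBABAACCACC ⇒ A·CC·A·CC·CC·BA·BA·CC·BA·BA·A·CC·A·CC·CC·BA·BA·CC·BA·BA·BA·BA·A·CC·A·CC·BA·BA·A·CC·A·CC·CC·BA·BA·CC·BA·BA
    A ↦ CC
    B ↦ A
    C ↦ BA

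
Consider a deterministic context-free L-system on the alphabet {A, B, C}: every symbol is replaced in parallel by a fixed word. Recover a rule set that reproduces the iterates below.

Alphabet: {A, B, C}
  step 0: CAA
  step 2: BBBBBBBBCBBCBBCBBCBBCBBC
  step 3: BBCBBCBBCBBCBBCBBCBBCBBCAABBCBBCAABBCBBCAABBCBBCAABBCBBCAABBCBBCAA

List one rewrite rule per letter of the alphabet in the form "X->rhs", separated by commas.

A->BBB, B->BBC, C->AA

  step 2 ⇒ step 3: BBBBBBBBCBBCBBCBBCBBCBBC ⇒ BBC·BBC·BBC·BBC·BBC·BBC·BBC·BBC·AA·BBC·BBC·AA·BBC·BBC·AA·BBC·BBC·AA·BBC·BBC·AA·BBC·BBC·AA
    B ↦ BBC
    C ↦ AA
    A ↦ BBB  (constrained at step 0)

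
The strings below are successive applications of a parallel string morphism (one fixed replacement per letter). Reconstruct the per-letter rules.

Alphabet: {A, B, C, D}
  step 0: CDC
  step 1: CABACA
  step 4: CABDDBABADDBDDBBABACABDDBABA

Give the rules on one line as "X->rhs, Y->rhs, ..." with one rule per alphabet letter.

  step 0 ⇒ step 1: CDC ⇒ CA·BA·CA
    C ↦ CA
    D ↦ BA
    A ↦ B  (constrained at step 1)
    B ↦ DD  (constrained at step 1)

A->B, B->DD, C->CA, D->BA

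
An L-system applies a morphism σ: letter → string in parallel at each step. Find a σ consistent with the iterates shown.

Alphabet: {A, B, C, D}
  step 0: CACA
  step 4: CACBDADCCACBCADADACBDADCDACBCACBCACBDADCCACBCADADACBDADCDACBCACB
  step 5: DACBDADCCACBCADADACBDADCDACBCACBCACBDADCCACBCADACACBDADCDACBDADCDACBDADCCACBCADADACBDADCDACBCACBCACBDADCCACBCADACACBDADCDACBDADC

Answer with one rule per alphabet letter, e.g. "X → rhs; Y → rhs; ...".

A->CB, B->DC, C->DA, D->CA

  step 4 ⇒ step 5: CACBDADCCACBCADADACBDADCDACBCACBCACBDADCCACBCADADACBDADCDACBCACB ⇒ DA·CB·DA·DC·CA·CB·CA·DA·DA·CB·DA·DC·DA·CB·CA·CB·CA·CB·DA·DC·CA·CB·CA·DA·CA·CB·DA·DC·DA·CB·DA·DC·DA·CB·DA·DC·CA·CB·CA·DA·DA·CB·DA·DC·DA·CB·CA·CB·CA·CB·DA·DC·CA·CB·CA·DA·CA·CB·DA·DC·DA·CB·DA·DC
    A ↦ CB
    B ↦ DC
    C ↦ DA
    D ↦ CA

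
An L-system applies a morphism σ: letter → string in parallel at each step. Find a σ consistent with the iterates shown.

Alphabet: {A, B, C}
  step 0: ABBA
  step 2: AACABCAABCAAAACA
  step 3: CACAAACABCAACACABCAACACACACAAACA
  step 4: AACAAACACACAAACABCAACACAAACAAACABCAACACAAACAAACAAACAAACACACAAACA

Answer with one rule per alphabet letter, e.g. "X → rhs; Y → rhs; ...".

  step 3 ⇒ step 4: CACAAACABCAACACABCAACACACACAAACA ⇒ AA·CA·AA·CA·CA·CA·AA·CA·BC·AA·CA·CA·AA·CA·AA·CA·BC·AA·CA·CA·AA·CA·AA·CA·AA·CA·AA·CA·CA·CA·AA·CA
    A ↦ CA
    B ↦ BC
    C ↦ AA

A->CA, B->BC, C->AA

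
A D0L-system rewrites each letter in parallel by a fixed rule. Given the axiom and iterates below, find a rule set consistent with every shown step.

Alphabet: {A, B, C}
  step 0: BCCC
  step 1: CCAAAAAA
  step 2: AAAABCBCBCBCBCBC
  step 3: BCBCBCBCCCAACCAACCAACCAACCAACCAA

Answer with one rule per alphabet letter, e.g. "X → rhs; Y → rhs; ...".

  step 2 ⇒ step 3: AAAABCBCBCBCBCBC ⇒ BC·BC·BC·BC·CC·AA·CC·AA·CC·AA·CC·AA·CC·AA·CC·AA
    A ↦ BC
    B ↦ CC
    C ↦ AA

A->BC, B->CC, C->AA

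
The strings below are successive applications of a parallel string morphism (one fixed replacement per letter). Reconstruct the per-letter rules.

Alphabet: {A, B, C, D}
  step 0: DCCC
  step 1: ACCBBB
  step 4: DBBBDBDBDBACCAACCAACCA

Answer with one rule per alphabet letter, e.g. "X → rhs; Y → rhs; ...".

A->DB, B->A, C->B, D->ACC

  step 0 ⇒ step 1: DCCC ⇒ ACC·B·B·B
    C ↦ B
    D ↦ ACC
    A ↦ DB  (constrained at step 1)
    B ↦ A  (constrained at step 1)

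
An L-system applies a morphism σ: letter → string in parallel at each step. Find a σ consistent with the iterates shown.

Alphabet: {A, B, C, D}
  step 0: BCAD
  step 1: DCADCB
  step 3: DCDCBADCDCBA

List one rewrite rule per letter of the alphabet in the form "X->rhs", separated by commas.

  step 0 ⇒ step 1: BCAD ⇒ DC·A·DC·B
    A ↦ DC
    B ↦ DC
    C ↦ A
    D ↦ B

A->DC, B->DC, C->A, D->B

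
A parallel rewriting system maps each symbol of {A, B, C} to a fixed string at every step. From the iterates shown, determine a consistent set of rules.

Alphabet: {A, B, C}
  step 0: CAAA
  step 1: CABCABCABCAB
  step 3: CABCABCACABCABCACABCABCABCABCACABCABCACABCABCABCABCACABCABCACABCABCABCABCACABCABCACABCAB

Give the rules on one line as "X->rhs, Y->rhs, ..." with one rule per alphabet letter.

A->CAB, B->CA, C->CAB

  step 0 ⇒ step 1: CAAA ⇒ CAB·CAB·CAB·CAB
    A ↦ CAB
    C ↦ CAB
    B ↦ CA  (constrained at step 1)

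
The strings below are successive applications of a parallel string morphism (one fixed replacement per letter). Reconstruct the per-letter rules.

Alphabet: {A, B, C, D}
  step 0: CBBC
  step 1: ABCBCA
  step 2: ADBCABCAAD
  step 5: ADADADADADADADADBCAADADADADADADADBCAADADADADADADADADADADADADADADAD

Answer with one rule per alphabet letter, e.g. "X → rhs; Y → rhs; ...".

  step 1 ⇒ step 2: ABCBCA ⇒ AD·BC·A·BC·A·AD
    A ↦ AD
    B ↦ BC
    C ↦ A
    D ↦ AD  (constrained at step 2)

A->AD, B->BC, C->A, D->AD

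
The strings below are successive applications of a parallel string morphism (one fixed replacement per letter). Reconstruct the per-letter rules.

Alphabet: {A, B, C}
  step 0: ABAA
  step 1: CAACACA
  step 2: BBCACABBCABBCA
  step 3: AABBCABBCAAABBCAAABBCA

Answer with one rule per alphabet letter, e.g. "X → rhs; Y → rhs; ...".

  step 2 ⇒ step 3: BBCACABBCABBCA ⇒ A·A·BB·CA·BB·CA·A·A·BB·CA·A·A·BB·CA
    A ↦ CA
    B ↦ A
    C ↦ BB

A->CA, B->A, C->BB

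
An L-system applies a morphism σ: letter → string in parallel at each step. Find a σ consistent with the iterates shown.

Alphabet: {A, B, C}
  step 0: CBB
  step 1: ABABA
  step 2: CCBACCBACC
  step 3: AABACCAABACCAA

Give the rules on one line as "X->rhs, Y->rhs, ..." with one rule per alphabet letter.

  step 2 ⇒ step 3: CCBACCBACC ⇒ A·A·BA·CC·A·A·BA·CC·A·A
    A ↦ CC
    B ↦ BA
    C ↦ A

A->CC, B->BA, C->A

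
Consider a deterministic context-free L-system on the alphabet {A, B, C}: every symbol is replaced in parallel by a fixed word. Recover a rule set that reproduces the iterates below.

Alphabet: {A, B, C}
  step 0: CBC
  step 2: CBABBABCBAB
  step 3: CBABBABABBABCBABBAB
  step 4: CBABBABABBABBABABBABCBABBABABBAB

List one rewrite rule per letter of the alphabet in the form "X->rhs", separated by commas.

A->B, B->AB, C->CB

  step 3 ⇒ step 4: CBABBABABBABCBABBAB ⇒ CB·AB·B·AB·AB·B·AB·B·AB·AB·B·AB·CB·AB·B·AB·AB·B·AB
    A ↦ B
    B ↦ AB
    C ↦ CB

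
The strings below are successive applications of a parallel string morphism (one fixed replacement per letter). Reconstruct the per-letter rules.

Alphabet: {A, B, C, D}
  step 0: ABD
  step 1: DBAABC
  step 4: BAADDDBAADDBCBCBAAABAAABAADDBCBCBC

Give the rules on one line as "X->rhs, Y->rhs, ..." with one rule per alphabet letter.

  step 0 ⇒ step 1: ABD ⇒ D·BAA·BC
    A ↦ D
    B ↦ BAA
    D ↦ BC
    C ↦ A  (constrained at step 1)

A->D, B->BAA, C->A, D->BC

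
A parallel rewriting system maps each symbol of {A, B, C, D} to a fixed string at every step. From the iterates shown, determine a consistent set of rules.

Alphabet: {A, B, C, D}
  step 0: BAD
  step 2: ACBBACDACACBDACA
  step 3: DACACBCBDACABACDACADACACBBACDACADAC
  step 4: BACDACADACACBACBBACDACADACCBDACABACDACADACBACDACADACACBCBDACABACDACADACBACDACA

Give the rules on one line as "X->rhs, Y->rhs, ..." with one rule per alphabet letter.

A->DAC, B->CB, C->A, D->BAC

  step 3 ⇒ step 4: DACACBCBDACABACDACADACACBBACDACADAC ⇒ BAC·DAC·A·DAC·A·CB·A·CB·BAC·DAC·A·DAC·CB·DAC·A·BAC·DAC·A·DAC·BAC·DAC·A·DAC·A·CB·CB·DAC·A·BAC·DAC·A·DAC·BAC·DAC·A
    A ↦ DAC
    B ↦ CB
    C ↦ A
    D ↦ BAC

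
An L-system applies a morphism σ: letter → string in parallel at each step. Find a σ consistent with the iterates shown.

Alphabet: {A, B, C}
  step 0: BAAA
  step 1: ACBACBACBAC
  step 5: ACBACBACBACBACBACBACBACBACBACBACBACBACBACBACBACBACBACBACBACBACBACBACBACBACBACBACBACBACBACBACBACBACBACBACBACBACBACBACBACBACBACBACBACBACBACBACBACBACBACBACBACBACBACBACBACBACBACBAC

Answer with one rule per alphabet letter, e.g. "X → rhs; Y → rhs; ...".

  step 0 ⇒ step 1: BAAA ⇒ AC·BAC·BAC·BAC
    A ↦ BAC
    B ↦ AC
    C ↦ B  (constrained at step 1)

A->BAC, B->AC, C->B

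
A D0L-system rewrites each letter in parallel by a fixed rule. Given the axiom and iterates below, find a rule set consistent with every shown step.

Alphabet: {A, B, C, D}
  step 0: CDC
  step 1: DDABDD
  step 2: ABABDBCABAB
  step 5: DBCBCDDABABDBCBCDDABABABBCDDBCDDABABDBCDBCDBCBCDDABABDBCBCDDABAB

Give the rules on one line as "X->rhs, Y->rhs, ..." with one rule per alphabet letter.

A->D, B->BC, C->DD, D->AB

  step 1 ⇒ step 2: DDABDD ⇒ AB·AB·D·BC·AB·AB
    A ↦ D
    B ↦ BC
    D ↦ AB
  step 0 ⇒ step 1: CDC ⇒ DD·AB·DD
    C ↦ DD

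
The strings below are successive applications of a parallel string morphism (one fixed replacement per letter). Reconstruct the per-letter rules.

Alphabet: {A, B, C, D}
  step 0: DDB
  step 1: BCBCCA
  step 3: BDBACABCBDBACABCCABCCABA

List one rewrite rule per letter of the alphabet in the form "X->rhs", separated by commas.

A->BA, B->CA, C->BD, D->BC

  step 0 ⇒ step 1: DDB ⇒ BC·BC·CA
    B ↦ CA
    D ↦ BC
    A ↦ BA  (constrained at step 1)
    C ↦ BD  (constrained at step 1)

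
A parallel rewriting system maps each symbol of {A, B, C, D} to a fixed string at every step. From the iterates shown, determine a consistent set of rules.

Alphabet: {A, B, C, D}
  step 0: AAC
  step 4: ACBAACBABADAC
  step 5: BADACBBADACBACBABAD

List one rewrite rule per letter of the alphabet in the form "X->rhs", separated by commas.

A->B, B->AC, C->AD, D->A

  step 4 ⇒ step 5: ACBAACBABADAC ⇒ B·AD·AC·B·B·AD·AC·B·AC·B·A·B·AD
    A ↦ B
    B ↦ AC
    C ↦ AD
    D ↦ A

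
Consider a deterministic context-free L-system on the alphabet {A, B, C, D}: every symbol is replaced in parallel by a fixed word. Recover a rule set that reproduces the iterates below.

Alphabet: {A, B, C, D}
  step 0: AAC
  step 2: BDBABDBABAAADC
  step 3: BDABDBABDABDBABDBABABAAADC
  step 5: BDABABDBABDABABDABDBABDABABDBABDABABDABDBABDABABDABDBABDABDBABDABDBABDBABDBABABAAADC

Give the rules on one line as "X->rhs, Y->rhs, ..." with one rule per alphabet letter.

  step 2 ⇒ step 3: BDBABDBABAAADC ⇒ BD·A·BD·BA·BD·A·BD·BA·BD·BA·BA·BA·A·ADC
    A ↦ BA
    B ↦ BD
    C ↦ ADC
    D ↦ A

A->BA, B->BD, C->ADC, D->A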